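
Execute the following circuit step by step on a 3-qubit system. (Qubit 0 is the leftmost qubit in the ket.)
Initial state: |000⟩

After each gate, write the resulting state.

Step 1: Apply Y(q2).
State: i|001⟩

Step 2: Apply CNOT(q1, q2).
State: i|001⟩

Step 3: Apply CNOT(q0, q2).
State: i|001⟩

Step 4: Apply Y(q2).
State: |000⟩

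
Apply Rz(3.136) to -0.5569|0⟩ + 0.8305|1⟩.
(-0.001557 + 0.5569i)|0⟩ + (0.002322 + 0.8305i)|1⟩

Rz(3.136) = [[e^(−iθ/2), 0], [0, e^(iθ/2)]] with e^(±iθ/2) = cos(θ/2) ± i·sin(θ/2); θ = 3.136, cos(θ/2) ≈ 0.00279632, sin(θ/2) ≈ 0.999996.
With a = amp(|0⟩) = -0.5569 and b = amp(|1⟩) = 0.8305:
new amp(|0⟩) = (0.00279632 - 0.999996i)·a = (-0.001557 + 0.5569i)
new amp(|1⟩) = (0.00279632 + 0.999996i)·b = (0.002322 + 0.8305i)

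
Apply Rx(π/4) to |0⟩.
0.9239|0⟩ - 0.3827i|1⟩

Rx(π/4) = [[cos(θ/2), −i·sin(θ/2)], [−i·sin(θ/2), cos(θ/2)]]; θ = π/4, cos(θ/2) ≈ 0.92388, sin(θ/2) ≈ 0.382683.
With a = amp(|0⟩) = 1 and b = amp(|1⟩) = 0:
new amp(|0⟩) = (0.92388)·a + (-0.382683i)·b = 0.9239
new amp(|1⟩) = (-0.382683i)·a + (0.92388)·b = -0.3827i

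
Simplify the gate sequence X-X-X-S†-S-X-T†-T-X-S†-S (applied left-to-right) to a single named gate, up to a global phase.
X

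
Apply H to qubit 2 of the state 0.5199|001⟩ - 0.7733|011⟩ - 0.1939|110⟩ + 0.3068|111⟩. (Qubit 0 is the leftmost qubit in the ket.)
0.3676|000⟩ - 0.3676|001⟩ - 0.5468|010⟩ + 0.5468|011⟩ + 0.07983|110⟩ - 0.354|111⟩

H on qubit 2 mixes each pair of kets that differ only in qubit 2: amplitudes (a, b) of (|…0…⟩, |…1…⟩) become ((a + b)/√2, (a − b)/√2). Kets absent from the input have amplitude 0.
(|000⟩, |001⟩): (a, b) = (0, 0.5199) → (0.3676, -0.3676)
(|010⟩, |011⟩): (a, b) = (0, -0.7733) → (-0.5468, 0.5468)
(|110⟩, |111⟩): (a, b) = (-0.1939, 0.3068) → (0.07983, -0.354)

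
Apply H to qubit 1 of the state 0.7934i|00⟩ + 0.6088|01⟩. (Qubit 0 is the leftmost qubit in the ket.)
(0.4305 + 0.561i)|00⟩ + (-0.4305 + 0.561i)|01⟩

H on qubit 1 mixes each pair of kets that differ only in qubit 1: amplitudes (a, b) of (|…0…⟩, |…1…⟩) become ((a + b)/√2, (a − b)/√2). Kets absent from the input have amplitude 0.
(|00⟩, |01⟩): (a, b) = (0.7934i, 0.6088) → ((0.4305 + 0.561i), (-0.4305 + 0.561i))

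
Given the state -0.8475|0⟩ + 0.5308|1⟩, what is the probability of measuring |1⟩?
0.2817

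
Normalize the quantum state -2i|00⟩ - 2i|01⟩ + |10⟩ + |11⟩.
-0.6325i|00⟩ - 0.6325i|01⟩ + 0.3162|10⟩ + 0.3162|11⟩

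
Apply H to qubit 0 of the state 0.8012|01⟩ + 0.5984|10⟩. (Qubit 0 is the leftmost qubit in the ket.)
0.4231|00⟩ + 0.5665|01⟩ - 0.4231|10⟩ + 0.5665|11⟩

H on qubit 0 mixes each pair of kets that differ only in qubit 0: amplitudes (a, b) of (|…0…⟩, |…1…⟩) become ((a + b)/√2, (a − b)/√2). Kets absent from the input have amplitude 0.
(|00⟩, |10⟩): (a, b) = (0, 0.5984) → (0.4231, -0.4231)
(|01⟩, |11⟩): (a, b) = (0.8012, 0) → (0.5665, 0.5665)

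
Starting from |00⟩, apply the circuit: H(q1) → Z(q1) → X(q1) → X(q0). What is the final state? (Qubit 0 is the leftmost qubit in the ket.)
-1/√2|10⟩ + 1/√2|11⟩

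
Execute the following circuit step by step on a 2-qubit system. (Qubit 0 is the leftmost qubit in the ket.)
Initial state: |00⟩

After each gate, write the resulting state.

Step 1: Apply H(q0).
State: 1/√2|00⟩ + 1/√2|10⟩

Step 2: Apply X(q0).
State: 1/√2|00⟩ + 1/√2|10⟩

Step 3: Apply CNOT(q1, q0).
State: 1/√2|00⟩ + 1/√2|10⟩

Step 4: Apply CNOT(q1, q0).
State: 1/√2|00⟩ + 1/√2|10⟩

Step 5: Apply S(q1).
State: 1/√2|00⟩ + 1/√2|10⟩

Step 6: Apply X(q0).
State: 1/√2|00⟩ + 1/√2|10⟩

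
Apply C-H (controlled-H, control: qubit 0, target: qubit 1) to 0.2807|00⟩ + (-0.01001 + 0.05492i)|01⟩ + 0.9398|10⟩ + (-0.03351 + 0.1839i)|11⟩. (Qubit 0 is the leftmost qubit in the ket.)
0.2807|00⟩ + (-0.01001 + 0.05492i)|01⟩ + (0.6408 + 0.13i)|10⟩ + (0.6882 - 0.13i)|11⟩

C-H leaves the control-|0⟩ kets |00⟩, |01⟩ unchanged and applies H to qubit 1 on the control-|1⟩ pair (|10⟩, |11⟩).
H = [[1/√2, 1/√2], [1/√2, -1/√2]].
With a = amp(|10⟩) = 0.9398 and b = amp(|11⟩) = (-0.03351 + 0.1839i):
new amp(|10⟩) = (1/√2)·a + (1/√2)·b = (0.6408 + 0.13i)
new amp(|11⟩) = (1/√2)·a + (-1/√2)·b = (0.6882 - 0.13i)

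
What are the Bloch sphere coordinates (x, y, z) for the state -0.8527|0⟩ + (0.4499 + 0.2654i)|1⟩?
(-0.7673, -0.4526, 0.4543)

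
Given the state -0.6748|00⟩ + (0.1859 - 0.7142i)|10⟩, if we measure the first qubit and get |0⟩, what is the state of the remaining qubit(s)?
-|0⟩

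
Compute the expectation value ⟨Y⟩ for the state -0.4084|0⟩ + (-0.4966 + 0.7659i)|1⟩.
-0.6256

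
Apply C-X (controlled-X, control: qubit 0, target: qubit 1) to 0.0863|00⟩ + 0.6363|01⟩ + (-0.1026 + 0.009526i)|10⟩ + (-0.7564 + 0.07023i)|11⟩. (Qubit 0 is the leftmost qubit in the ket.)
0.0863|00⟩ + 0.6363|01⟩ + (-0.7564 + 0.07023i)|10⟩ + (-0.1026 + 0.009526i)|11⟩

C-X leaves the control-|0⟩ kets |00⟩, |01⟩ unchanged and applies X to qubit 1 on the control-|1⟩ pair (|10⟩, |11⟩).
X = [[0, 1], [1, 0]].
With a = amp(|10⟩) = (-0.1026 + 0.009526i) and b = amp(|11⟩) = (-0.7564 + 0.07023i):
new amp(|10⟩) = (1)·b = (-0.7564 + 0.07023i)
new amp(|11⟩) = (1)·a = (-0.1026 + 0.009526i)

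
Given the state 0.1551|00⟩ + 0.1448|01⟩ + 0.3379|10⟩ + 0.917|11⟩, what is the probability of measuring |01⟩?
0.02097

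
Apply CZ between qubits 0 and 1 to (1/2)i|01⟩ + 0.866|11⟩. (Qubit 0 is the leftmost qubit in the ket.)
(1/2)i|01⟩ - 0.866|11⟩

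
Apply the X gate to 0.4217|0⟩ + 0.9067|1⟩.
0.9067|0⟩ + 0.4217|1⟩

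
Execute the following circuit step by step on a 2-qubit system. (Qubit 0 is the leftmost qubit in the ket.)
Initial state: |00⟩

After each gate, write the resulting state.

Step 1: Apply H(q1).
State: 1/√2|00⟩ + 1/√2|01⟩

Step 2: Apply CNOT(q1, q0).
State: 1/√2|00⟩ + 1/√2|11⟩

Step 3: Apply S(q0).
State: 1/√2|00⟩ + (1/√2)i|11⟩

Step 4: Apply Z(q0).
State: 1/√2|00⟩ - (1/√2)i|11⟩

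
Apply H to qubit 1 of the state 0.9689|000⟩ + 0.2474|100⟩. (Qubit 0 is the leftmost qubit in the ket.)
0.6851|000⟩ + 0.6851|010⟩ + 0.1749|100⟩ + 0.1749|110⟩

H on qubit 1 mixes each pair of kets that differ only in qubit 1: amplitudes (a, b) of (|…0…⟩, |…1…⟩) become ((a + b)/√2, (a − b)/√2). Kets absent from the input have amplitude 0.
(|000⟩, |010⟩): (a, b) = (0.9689, 0) → (0.6851, 0.6851)
(|100⟩, |110⟩): (a, b) = (0.2474, 0) → (0.1749, 0.1749)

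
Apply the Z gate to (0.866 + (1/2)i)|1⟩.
(-0.866 - (1/2)i)|1⟩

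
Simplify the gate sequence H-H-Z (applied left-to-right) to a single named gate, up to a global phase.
Z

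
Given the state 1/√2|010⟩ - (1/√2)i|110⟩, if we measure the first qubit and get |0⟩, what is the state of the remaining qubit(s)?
|10⟩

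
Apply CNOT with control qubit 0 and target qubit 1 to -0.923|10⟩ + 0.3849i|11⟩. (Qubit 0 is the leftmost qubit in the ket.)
0.3849i|10⟩ - 0.923|11⟩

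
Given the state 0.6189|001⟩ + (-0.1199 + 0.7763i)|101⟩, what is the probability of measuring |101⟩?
0.617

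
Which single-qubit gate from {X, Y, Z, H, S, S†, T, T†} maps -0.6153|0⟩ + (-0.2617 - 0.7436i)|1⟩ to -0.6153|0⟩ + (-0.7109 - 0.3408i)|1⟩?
T†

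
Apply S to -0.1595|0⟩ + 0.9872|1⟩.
-0.1595|0⟩ + 0.9872i|1⟩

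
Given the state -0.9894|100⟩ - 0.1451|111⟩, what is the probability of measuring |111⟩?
0.02105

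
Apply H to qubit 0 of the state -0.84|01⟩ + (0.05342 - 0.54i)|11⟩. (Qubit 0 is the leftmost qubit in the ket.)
(-0.5562 - 0.3818i)|01⟩ + (-0.6317 + 0.3818i)|11⟩

H on qubit 0 mixes each pair of kets that differ only in qubit 0: amplitudes (a, b) of (|…0…⟩, |…1…⟩) become ((a + b)/√2, (a − b)/√2). Kets absent from the input have amplitude 0.
(|01⟩, |11⟩): (a, b) = (-0.84, (0.05342 - 0.54i)) → ((-0.5562 - 0.3818i), (-0.6317 + 0.3818i))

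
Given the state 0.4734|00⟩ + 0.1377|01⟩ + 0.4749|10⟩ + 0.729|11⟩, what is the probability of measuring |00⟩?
0.2241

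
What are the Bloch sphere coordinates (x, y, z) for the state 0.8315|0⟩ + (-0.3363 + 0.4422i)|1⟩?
(-0.5593, 0.7354, 0.3828)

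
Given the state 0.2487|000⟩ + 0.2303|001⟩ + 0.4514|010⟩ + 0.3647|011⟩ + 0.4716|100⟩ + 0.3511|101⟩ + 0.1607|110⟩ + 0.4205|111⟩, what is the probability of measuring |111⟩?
0.1768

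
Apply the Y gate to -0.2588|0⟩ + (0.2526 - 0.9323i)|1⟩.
(-0.9323 - 0.2526i)|0⟩ - 0.2588i|1⟩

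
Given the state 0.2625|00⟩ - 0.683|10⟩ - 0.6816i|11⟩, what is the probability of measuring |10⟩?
0.4665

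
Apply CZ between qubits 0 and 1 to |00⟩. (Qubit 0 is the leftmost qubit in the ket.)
|00⟩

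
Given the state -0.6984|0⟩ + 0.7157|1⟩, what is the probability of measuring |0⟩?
0.4878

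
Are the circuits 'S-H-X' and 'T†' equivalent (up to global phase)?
No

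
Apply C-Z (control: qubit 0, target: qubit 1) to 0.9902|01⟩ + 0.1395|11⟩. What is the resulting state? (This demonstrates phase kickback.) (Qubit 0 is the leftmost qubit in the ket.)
0.9902|01⟩ - 0.1395|11⟩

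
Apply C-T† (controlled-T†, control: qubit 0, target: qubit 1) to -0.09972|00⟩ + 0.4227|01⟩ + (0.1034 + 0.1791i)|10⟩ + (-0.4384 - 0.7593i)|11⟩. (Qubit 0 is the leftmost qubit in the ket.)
-0.09972|00⟩ + 0.4227|01⟩ + (0.1034 + 0.1791i)|10⟩ + (-0.8469 - 0.2269i)|11⟩

C-T† leaves the control-|0⟩ kets |00⟩, |01⟩ unchanged and applies T† to qubit 1 on the control-|1⟩ pair (|10⟩, |11⟩).
T† = [[1, 0], [0, (1/√2 - (1/√2)i)]].
With a = amp(|10⟩) = (0.1034 + 0.1791i) and b = amp(|11⟩) = (-0.4384 - 0.7593i):
new amp(|10⟩) = (1)·a = (0.1034 + 0.1791i)
new amp(|11⟩) = (1/√2 - (1/√2)i)·b = (-0.8469 - 0.2269i)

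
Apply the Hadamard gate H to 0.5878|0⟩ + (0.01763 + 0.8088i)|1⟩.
(0.4281 + 0.5719i)|0⟩ + (0.4032 - 0.5719i)|1⟩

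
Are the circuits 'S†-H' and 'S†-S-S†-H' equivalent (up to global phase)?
Yes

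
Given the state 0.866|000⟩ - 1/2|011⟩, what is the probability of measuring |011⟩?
1/4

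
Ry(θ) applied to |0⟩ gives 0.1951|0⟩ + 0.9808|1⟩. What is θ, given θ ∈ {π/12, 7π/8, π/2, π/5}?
7π/8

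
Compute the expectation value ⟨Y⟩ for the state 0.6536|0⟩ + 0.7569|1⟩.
0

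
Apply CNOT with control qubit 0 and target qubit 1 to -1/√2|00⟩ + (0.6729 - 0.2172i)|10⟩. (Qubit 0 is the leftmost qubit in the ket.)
-1/√2|00⟩ + (0.6729 - 0.2172i)|11⟩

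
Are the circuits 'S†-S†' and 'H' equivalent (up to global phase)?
No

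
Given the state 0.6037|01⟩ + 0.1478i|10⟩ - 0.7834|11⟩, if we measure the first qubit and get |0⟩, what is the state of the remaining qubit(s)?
|1⟩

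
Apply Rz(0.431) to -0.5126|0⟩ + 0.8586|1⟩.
(-0.5007 + 0.1096i)|0⟩ + (0.8387 + 0.1836i)|1⟩

Rz(0.431) = [[e^(−iθ/2), 0], [0, e^(iθ/2)]] with e^(±iθ/2) = cos(θ/2) ± i·sin(θ/2); θ = 0.431, cos(θ/2) ≈ 0.97687, sin(θ/2) ≈ 0.213836.
With a = amp(|0⟩) = -0.5126 and b = amp(|1⟩) = 0.8586:
new amp(|0⟩) = (0.97687 - 0.213836i)·a = (-0.5007 + 0.1096i)
new amp(|1⟩) = (0.97687 + 0.213836i)·b = (0.8387 + 0.1836i)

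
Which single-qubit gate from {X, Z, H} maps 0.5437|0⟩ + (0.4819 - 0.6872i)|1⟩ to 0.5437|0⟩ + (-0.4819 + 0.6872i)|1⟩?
Z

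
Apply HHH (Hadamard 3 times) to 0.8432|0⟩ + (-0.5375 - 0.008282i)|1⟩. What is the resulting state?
(0.2162 - 0.005856i)|0⟩ + (0.9763 + 0.005856i)|1⟩

H² = I, so H^3 = H: a single Hadamard. With (a, b) = (0.8432, (-0.5375 - 0.008282i)), H gives ((a + b)/√2, (a − b)/√2) = ((0.2162 - 0.005856i), (0.9763 + 0.005856i)).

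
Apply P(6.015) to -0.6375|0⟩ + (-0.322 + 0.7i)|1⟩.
-0.6375|0⟩ + (-0.125 + 0.7603i)|1⟩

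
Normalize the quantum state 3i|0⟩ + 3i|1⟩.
(1/√2)i|0⟩ + (1/√2)i|1⟩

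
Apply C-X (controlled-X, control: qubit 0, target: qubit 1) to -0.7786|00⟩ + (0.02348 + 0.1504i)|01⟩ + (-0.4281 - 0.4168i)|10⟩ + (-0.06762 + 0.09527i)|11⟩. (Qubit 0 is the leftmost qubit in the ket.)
-0.7786|00⟩ + (0.02348 + 0.1504i)|01⟩ + (-0.06762 + 0.09527i)|10⟩ + (-0.4281 - 0.4168i)|11⟩

C-X leaves the control-|0⟩ kets |00⟩, |01⟩ unchanged and applies X to qubit 1 on the control-|1⟩ pair (|10⟩, |11⟩).
X = [[0, 1], [1, 0]].
With a = amp(|10⟩) = (-0.4281 - 0.4168i) and b = amp(|11⟩) = (-0.06762 + 0.09527i):
new amp(|10⟩) = (1)·b = (-0.06762 + 0.09527i)
new amp(|11⟩) = (1)·a = (-0.4281 - 0.4168i)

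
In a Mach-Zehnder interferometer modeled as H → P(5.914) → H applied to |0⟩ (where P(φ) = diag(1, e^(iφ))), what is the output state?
(0.9663 - 0.1804i)|0⟩ + (0.03369 + 0.1804i)|1⟩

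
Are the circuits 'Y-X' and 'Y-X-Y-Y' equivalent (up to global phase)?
Yes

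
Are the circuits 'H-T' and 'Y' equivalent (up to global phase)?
No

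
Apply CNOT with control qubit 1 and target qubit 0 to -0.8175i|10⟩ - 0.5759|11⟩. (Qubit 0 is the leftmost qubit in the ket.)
-0.5759|01⟩ - 0.8175i|10⟩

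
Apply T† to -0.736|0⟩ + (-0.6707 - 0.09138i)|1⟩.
-0.736|0⟩ + (-0.5389 + 0.4096i)|1⟩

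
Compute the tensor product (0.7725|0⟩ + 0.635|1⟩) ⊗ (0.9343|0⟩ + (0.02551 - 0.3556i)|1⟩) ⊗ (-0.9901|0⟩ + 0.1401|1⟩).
-0.7146|000⟩ + 0.1011|001⟩ + (-0.01951 + 0.272i)|010⟩ + (0.002761 - 0.03849i)|011⟩ - 0.5874|100⟩ + 0.08312|101⟩ + (-0.01604 + 0.2236i)|110⟩ + (0.002269 - 0.03164i)|111⟩

amp(|b₁b₂…⟩) = product of the factor amplitudes for bits b₁, b₂, …; only kets whose every factor amplitude is nonzero survive.
|000⟩: (0.7725)(0.9343)(-0.9901) = -0.7146
|001⟩: (0.7725)(0.9343)(0.1401) = 0.1011
|010⟩: (0.7725)(0.02551 - 0.3556i)(-0.9901) = (-0.01951 + 0.272i)
|011⟩: (0.7725)(0.02551 - 0.3556i)(0.1401) = (0.002761 - 0.03849i)
|100⟩: (0.635)(0.9343)(-0.9901) = -0.5874
|101⟩: (0.635)(0.9343)(0.1401) = 0.08312
|110⟩: (0.635)(0.02551 - 0.3556i)(-0.9901) = (-0.01604 + 0.2236i)
|111⟩: (0.635)(0.02551 - 0.3556i)(0.1401) = (0.002269 - 0.03164i)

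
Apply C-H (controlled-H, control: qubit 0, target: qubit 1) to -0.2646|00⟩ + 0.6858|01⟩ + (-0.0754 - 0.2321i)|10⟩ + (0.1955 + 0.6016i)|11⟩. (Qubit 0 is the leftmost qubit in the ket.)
-0.2646|00⟩ + 0.6858|01⟩ + (0.08492 + 0.2613i)|10⟩ + (-0.1916 - 0.5895i)|11⟩

C-H leaves the control-|0⟩ kets |00⟩, |01⟩ unchanged and applies H to qubit 1 on the control-|1⟩ pair (|10⟩, |11⟩).
H = [[1/√2, 1/√2], [1/√2, -1/√2]].
With a = amp(|10⟩) = (-0.0754 - 0.2321i) and b = amp(|11⟩) = (0.1955 + 0.6016i):
new amp(|10⟩) = (1/√2)·a + (1/√2)·b = (0.08492 + 0.2613i)
new amp(|11⟩) = (1/√2)·a + (-1/√2)·b = (-0.1916 - 0.5895i)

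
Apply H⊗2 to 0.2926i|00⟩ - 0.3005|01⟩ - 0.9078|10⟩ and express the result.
(-0.6042 + 0.1463i)|00⟩ + (-0.3037 + 0.1463i)|01⟩ + (0.3037 + 0.1463i)|10⟩ + (0.6042 + 0.1463i)|11⟩

H⊗2 gives amp(|y⟩) = (1/2) Σ_x (−1)^(x·y) amp(|x⟩), where x·y is the number of positions in which both x and y have a 1.
|00⟩: (0.2926i - 0.3005 - 0.9078)/2 = (-0.6042 + 0.1463i)
|01⟩: (0.2926i + 0.3005 - 0.9078)/2 = (-0.3037 + 0.1463i)
|10⟩: (0.2926i - 0.3005 + 0.9078)/2 = (0.3037 + 0.1463i)
|11⟩: (0.2926i + 0.3005 + 0.9078)/2 = (0.6042 + 0.1463i)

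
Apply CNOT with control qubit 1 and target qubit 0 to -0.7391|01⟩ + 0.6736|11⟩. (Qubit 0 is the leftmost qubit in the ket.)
0.6736|01⟩ - 0.7391|11⟩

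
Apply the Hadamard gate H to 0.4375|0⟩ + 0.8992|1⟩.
0.9452|0⟩ - 0.3265|1⟩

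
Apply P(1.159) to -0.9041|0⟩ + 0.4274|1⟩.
-0.9041|0⟩ + (0.1711 + 0.3917i)|1⟩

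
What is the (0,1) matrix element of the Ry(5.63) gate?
-0.3208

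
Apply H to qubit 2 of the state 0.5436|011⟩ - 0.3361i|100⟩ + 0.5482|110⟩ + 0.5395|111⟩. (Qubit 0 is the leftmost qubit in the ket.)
0.3844|010⟩ - 0.3844|011⟩ - 0.2377i|100⟩ - 0.2377i|101⟩ + 0.7691|110⟩ + 0.006152|111⟩

H on qubit 2 mixes each pair of kets that differ only in qubit 2: amplitudes (a, b) of (|…0…⟩, |…1…⟩) become ((a + b)/√2, (a − b)/√2). Kets absent from the input have amplitude 0.
(|010⟩, |011⟩): (a, b) = (0, 0.5436) → (0.3844, -0.3844)
(|100⟩, |101⟩): (a, b) = (-0.3361i, 0) → (-0.2377i, -0.2377i)
(|110⟩, |111⟩): (a, b) = (0.5482, 0.5395) → (0.7691, 0.006152)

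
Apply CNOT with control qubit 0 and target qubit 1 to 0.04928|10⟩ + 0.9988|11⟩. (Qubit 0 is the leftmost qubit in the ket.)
0.9988|10⟩ + 0.04928|11⟩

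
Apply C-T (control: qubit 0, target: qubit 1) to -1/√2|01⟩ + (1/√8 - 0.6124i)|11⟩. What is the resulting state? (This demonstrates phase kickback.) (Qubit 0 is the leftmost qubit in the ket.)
-1/√2|01⟩ + (0.683 - 0.183i)|11⟩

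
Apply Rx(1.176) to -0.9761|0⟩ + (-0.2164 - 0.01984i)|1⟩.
(-0.8232 + 0.12i)|0⟩ + (-0.1801 + 0.5249i)|1⟩

Rx(1.176) = [[cos(θ/2), −i·sin(θ/2)], [−i·sin(θ/2), cos(θ/2)]]; θ = 1.176, cos(θ/2) ≈ 0.832052, sin(θ/2) ≈ 0.554698.
With a = amp(|0⟩) = -0.9761 and b = amp(|1⟩) = (-0.2164 - 0.01984i):
new amp(|0⟩) = (0.832052)·a + (-0.554698i)·b = (-0.8232 + 0.12i)
new amp(|1⟩) = (-0.554698i)·a + (0.832052)·b = (-0.1801 + 0.5249i)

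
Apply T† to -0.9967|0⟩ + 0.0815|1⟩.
-0.9967|0⟩ + (0.05763 - 0.05763i)|1⟩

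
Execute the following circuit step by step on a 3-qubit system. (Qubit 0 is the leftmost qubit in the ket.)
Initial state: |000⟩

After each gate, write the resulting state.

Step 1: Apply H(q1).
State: 1/√2|000⟩ + 1/√2|010⟩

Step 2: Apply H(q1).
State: |000⟩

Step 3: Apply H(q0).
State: 1/√2|000⟩ + 1/√2|100⟩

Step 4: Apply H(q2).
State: 1/2|000⟩ + 1/2|001⟩ + 1/2|100⟩ + 1/2|101⟩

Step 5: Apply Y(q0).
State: -(1/2)i|000⟩ - (1/2)i|001⟩ + (1/2)i|100⟩ + (1/2)i|101⟩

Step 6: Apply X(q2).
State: -(1/2)i|000⟩ - (1/2)i|001⟩ + (1/2)i|100⟩ + (1/2)i|101⟩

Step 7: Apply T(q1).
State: -(1/2)i|000⟩ - (1/2)i|001⟩ + (1/2)i|100⟩ + (1/2)i|101⟩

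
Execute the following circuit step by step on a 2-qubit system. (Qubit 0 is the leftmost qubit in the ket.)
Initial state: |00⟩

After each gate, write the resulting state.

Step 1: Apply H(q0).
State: 1/√2|00⟩ + 1/√2|10⟩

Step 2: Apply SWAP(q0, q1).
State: 1/√2|00⟩ + 1/√2|01⟩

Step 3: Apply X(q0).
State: 1/√2|10⟩ + 1/√2|11⟩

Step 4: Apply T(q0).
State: (1/2 + (1/2)i)|10⟩ + (1/2 + (1/2)i)|11⟩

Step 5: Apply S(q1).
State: (1/2 + (1/2)i)|10⟩ + (-1/2 + (1/2)i)|11⟩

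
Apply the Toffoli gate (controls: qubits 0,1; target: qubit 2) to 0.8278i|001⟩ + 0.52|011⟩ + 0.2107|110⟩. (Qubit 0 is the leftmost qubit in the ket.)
0.8278i|001⟩ + 0.52|011⟩ + 0.2107|111⟩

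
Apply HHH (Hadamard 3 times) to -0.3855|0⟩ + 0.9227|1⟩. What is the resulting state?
0.3799|0⟩ - 0.925|1⟩

H² = I, so H^3 = H: a single Hadamard. With (a, b) = (-0.3855, 0.9227), H gives ((a + b)/√2, (a − b)/√2) = (0.3799, -0.925).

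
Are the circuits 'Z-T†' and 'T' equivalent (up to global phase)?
No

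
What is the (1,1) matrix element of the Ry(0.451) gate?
0.9747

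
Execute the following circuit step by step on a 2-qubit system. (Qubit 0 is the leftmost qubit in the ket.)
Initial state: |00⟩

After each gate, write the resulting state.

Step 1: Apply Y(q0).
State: i|10⟩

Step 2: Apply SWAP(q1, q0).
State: i|01⟩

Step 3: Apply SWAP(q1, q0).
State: i|10⟩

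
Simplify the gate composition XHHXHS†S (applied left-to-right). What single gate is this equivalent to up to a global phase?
H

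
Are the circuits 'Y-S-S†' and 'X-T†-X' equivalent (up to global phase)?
No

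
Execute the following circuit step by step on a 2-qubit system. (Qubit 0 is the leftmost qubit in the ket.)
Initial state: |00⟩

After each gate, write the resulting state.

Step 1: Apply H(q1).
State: 1/√2|00⟩ + 1/√2|01⟩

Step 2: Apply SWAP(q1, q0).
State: 1/√2|00⟩ + 1/√2|10⟩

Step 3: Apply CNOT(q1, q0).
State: 1/√2|00⟩ + 1/√2|10⟩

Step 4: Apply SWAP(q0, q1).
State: 1/√2|00⟩ + 1/√2|01⟩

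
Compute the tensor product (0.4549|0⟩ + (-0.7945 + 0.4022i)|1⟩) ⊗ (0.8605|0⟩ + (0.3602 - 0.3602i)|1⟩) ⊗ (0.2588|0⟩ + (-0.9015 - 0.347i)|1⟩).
0.1013|000⟩ + (-0.3529 - 0.1358i)|001⟩ + (0.04241 - 0.04241i)|010⟩ + (-0.2046 + 0.09086i)|011⟩ + (-0.1769 + 0.08957i)|100⟩ + (0.7364 - 0.07477i)|101⟩ + (-0.03657 + 0.1116i)|110⟩ + (0.277 - 0.3396i)|111⟩

amp(|b₁b₂…⟩) = product of the factor amplitudes for bits b₁, b₂, …; only kets whose every factor amplitude is nonzero survive.
|000⟩: (0.4549)(0.8605)(0.2588) = 0.1013
|001⟩: (0.4549)(0.8605)(-0.9015 - 0.347i) = (-0.3529 - 0.1358i)
|010⟩: (0.4549)(0.3602 - 0.3602i)(0.2588) = (0.04241 - 0.04241i)
|011⟩: (0.4549)(0.3602 - 0.3602i)(-0.9015 - 0.347i) = (-0.2046 + 0.09086i)
|100⟩: (-0.7945 + 0.4022i)(0.8605)(0.2588) = (-0.1769 + 0.08957i)
|101⟩: (-0.7945 + 0.4022i)(0.8605)(-0.9015 - 0.347i) = (0.7364 - 0.07477i)
|110⟩: (-0.7945 + 0.4022i)(0.3602 - 0.3602i)(0.2588) = (-0.03657 + 0.1116i)
|111⟩: (-0.7945 + 0.4022i)(0.3602 - 0.3602i)(-0.9015 - 0.347i) = (0.277 - 0.3396i)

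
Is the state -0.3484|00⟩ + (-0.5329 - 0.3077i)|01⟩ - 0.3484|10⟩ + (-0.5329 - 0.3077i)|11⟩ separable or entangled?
Separable

Writing the state as a|00⟩ + b|01⟩ + c|10⟩ + d|11⟩, it is a product state iff ad − bc = 0.
Here (a, b, c, d) = (-0.3484, (-0.5329 - 0.3077i), -0.3484, (-0.5329 - 0.3077i)): ad − bc = (-0.3484)(-0.5329 - 0.3077i) − (-0.5329 - 0.3077i)(-0.3484) = 0, so the state is separable.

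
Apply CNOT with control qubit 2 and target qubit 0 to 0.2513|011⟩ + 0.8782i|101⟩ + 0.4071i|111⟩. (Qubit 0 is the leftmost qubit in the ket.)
0.8782i|001⟩ + 0.4071i|011⟩ + 0.2513|111⟩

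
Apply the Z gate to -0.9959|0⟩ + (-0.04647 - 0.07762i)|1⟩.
-0.9959|0⟩ + (0.04647 + 0.07762i)|1⟩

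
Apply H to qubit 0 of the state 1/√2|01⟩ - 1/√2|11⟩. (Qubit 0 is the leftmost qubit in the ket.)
|11⟩

H on qubit 0 mixes each pair of kets that differ only in qubit 0: amplitudes (a, b) of (|…0…⟩, |…1…⟩) become ((a + b)/√2, (a − b)/√2). Kets absent from the input have amplitude 0.
(|01⟩, |11⟩): (a, b) = (1/√2, -1/√2) → (0, 1)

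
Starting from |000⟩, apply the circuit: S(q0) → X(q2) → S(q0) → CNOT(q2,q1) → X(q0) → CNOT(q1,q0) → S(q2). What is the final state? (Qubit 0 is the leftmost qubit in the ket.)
i|011⟩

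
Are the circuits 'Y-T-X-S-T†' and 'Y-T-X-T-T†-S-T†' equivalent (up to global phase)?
Yes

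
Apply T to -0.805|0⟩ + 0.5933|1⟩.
-0.805|0⟩ + (0.4195 + 0.4195i)|1⟩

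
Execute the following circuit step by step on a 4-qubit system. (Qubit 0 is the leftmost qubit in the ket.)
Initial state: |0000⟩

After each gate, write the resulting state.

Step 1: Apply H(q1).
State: 1/√2|0000⟩ + 1/√2|0100⟩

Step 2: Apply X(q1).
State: 1/√2|0000⟩ + 1/√2|0100⟩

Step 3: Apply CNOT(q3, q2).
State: 1/√2|0000⟩ + 1/√2|0100⟩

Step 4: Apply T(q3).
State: 1/√2|0000⟩ + 1/√2|0100⟩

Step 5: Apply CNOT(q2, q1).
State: 1/√2|0000⟩ + 1/√2|0100⟩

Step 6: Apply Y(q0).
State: (1/√2)i|1000⟩ + (1/√2)i|1100⟩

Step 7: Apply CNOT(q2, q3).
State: (1/√2)i|1000⟩ + (1/√2)i|1100⟩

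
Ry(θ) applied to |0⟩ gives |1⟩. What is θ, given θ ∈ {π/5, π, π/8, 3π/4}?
π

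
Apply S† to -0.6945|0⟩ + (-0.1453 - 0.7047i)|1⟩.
-0.6945|0⟩ + (-0.7047 + 0.1453i)|1⟩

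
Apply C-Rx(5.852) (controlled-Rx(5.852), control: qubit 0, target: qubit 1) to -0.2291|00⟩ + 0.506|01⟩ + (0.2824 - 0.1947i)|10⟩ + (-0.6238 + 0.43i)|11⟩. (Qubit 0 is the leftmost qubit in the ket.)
-0.2291|00⟩ + 0.506|01⟩ + (-0.1839 + 0.3236i)|10⟩ + (0.5677 - 0.4805i)|11⟩

C-Rx(5.852) leaves the control-|0⟩ kets |00⟩, |01⟩ unchanged and applies Rx(5.852) to qubit 1 on the control-|1⟩ pair (|10⟩, |11⟩).
Rx(5.852) = [[cos(θ/2), −i·sin(θ/2)], [−i·sin(θ/2), cos(θ/2)]]; θ = 5.852, cos(θ/2) ≈ -0.97685, sin(θ/2) ≈ 0.213926.
With a = amp(|10⟩) = (0.2824 - 0.1947i) and b = amp(|11⟩) = (-0.6238 + 0.43i):
new amp(|10⟩) = (-0.97685)·a + (-0.213926i)·b = (-0.1839 + 0.3236i)
new amp(|11⟩) = (-0.213926i)·a + (-0.97685)·b = (0.5677 - 0.4805i)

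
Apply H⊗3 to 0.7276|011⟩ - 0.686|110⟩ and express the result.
0.01471|000⟩ - 0.4998|001⟩ - 0.01471|010⟩ + 0.4998|011⟩ + 0.4998|100⟩ - 0.01471|101⟩ - 0.4998|110⟩ + 0.01471|111⟩

H⊗3 gives amp(|y⟩) = (1/2√2) Σ_x (−1)^(x·y) amp(|x⟩), where x·y is the number of positions in which both x and y have a 1.
|000⟩: (0.7276 - 0.686)/(2√2) = 0.01471
|001⟩: (-0.7276 - 0.686)/(2√2) = -0.4998
|010⟩: (-0.7276 + 0.686)/(2√2) = -0.01471
|011⟩: (0.7276 + 0.686)/(2√2) = 0.4998
|100⟩: (0.7276 + 0.686)/(2√2) = 0.4998
|101⟩: (-0.7276 + 0.686)/(2√2) = -0.01471
|110⟩: (-0.7276 - 0.686)/(2√2) = -0.4998
|111⟩: (0.7276 - 0.686)/(2√2) = 0.01471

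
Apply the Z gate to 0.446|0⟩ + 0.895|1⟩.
0.446|0⟩ - 0.895|1⟩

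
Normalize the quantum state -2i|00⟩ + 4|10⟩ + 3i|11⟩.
-0.3714i|00⟩ + 0.7428|10⟩ + 0.5571i|11⟩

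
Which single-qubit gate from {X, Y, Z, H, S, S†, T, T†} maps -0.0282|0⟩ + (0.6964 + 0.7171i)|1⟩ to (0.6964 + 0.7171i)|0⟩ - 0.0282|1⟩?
X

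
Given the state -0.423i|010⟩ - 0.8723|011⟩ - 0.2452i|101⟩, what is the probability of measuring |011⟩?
0.7609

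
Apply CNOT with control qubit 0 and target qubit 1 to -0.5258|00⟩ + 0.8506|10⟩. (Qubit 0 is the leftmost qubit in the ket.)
-0.5258|00⟩ + 0.8506|11⟩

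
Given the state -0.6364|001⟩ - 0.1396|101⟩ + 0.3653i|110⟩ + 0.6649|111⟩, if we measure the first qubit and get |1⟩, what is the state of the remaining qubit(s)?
-0.181|01⟩ + 0.4736i|10⟩ + 0.862|11⟩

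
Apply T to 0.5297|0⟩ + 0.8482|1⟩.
0.5297|0⟩ + (0.5998 + 0.5998i)|1⟩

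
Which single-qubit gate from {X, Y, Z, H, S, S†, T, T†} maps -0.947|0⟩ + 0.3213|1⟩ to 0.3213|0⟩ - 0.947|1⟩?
X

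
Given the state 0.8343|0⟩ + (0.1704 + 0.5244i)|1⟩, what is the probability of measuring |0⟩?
0.6961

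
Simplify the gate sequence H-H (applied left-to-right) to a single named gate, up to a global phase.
I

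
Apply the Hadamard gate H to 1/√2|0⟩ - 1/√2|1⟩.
|1⟩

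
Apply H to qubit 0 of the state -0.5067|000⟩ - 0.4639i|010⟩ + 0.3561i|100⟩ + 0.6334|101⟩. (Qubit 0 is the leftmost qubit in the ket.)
(-0.3583 + 0.2518i)|000⟩ + 0.4479|001⟩ - 0.328i|010⟩ + (-0.3583 - 0.2518i)|100⟩ - 0.4479|101⟩ - 0.328i|110⟩

H on qubit 0 mixes each pair of kets that differ only in qubit 0: amplitudes (a, b) of (|…0…⟩, |…1…⟩) become ((a + b)/√2, (a − b)/√2). Kets absent from the input have amplitude 0.
(|000⟩, |100⟩): (a, b) = (-0.5067, 0.3561i) → ((-0.3583 + 0.2518i), (-0.3583 - 0.2518i))
(|001⟩, |101⟩): (a, b) = (0, 0.6334) → (0.4479, -0.4479)
(|010⟩, |110⟩): (a, b) = (-0.4639i, 0) → (-0.328i, -0.328i)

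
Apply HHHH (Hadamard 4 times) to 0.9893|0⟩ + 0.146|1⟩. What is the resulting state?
0.9893|0⟩ + 0.146|1⟩

H² = I, so an even number of Hadamards cancels: H^4 = I and the state is unchanged.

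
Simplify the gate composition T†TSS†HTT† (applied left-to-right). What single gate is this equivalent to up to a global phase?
H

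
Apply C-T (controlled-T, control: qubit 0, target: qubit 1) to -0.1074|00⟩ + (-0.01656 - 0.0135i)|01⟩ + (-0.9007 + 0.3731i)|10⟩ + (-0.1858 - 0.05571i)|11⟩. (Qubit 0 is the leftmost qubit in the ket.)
-0.1074|00⟩ + (-0.01656 - 0.0135i)|01⟩ + (-0.9007 + 0.3731i)|10⟩ + (-0.09199 - 0.1708i)|11⟩

C-T leaves the control-|0⟩ kets |00⟩, |01⟩ unchanged and applies T to qubit 1 on the control-|1⟩ pair (|10⟩, |11⟩).
T = [[1, 0], [0, (1/√2 + (1/√2)i)]].
With a = amp(|10⟩) = (-0.9007 + 0.3731i) and b = amp(|11⟩) = (-0.1858 - 0.05571i):
new amp(|10⟩) = (1)·a = (-0.9007 + 0.3731i)
new amp(|11⟩) = (1/√2 + (1/√2)i)·b = (-0.09199 - 0.1708i)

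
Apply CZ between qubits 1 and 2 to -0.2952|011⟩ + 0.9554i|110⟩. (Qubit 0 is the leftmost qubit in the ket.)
0.2952|011⟩ + 0.9554i|110⟩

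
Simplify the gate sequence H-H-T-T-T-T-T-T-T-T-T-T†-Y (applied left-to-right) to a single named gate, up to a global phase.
Y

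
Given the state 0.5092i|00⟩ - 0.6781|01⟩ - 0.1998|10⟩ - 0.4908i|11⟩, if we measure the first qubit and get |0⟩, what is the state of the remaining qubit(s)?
0.6005i|0⟩ - 0.7996|1⟩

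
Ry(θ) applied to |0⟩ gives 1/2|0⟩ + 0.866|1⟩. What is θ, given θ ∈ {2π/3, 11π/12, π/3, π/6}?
2π/3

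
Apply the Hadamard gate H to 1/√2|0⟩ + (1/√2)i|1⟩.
(1/2 + (1/2)i)|0⟩ + (1/2 - (1/2)i)|1⟩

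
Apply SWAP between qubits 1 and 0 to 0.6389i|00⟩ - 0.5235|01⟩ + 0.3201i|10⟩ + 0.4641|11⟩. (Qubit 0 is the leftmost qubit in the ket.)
0.6389i|00⟩ + 0.3201i|01⟩ - 0.5235|10⟩ + 0.4641|11⟩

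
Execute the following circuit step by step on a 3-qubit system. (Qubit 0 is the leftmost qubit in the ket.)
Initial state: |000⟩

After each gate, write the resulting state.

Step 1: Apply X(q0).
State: |100⟩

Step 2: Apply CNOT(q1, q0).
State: |100⟩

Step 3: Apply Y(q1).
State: i|110⟩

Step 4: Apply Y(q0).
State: |010⟩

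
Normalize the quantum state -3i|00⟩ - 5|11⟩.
-0.5145i|00⟩ - 0.8575|11⟩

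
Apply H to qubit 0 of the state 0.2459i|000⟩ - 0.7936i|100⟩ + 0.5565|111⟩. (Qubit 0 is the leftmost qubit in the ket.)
-0.3873i|000⟩ + 0.3935|011⟩ + 0.735i|100⟩ - 0.3935|111⟩

H on qubit 0 mixes each pair of kets that differ only in qubit 0: amplitudes (a, b) of (|…0…⟩, |…1…⟩) become ((a + b)/√2, (a − b)/√2). Kets absent from the input have amplitude 0.
(|000⟩, |100⟩): (a, b) = (0.2459i, -0.7936i) → (-0.3873i, 0.735i)
(|011⟩, |111⟩): (a, b) = (0, 0.5565) → (0.3935, -0.3935)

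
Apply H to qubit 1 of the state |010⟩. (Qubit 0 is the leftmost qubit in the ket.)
1/√2|000⟩ - 1/√2|010⟩

H on qubit 1 mixes each pair of kets that differ only in qubit 1: amplitudes (a, b) of (|…0…⟩, |…1…⟩) become ((a + b)/√2, (a − b)/√2). Kets absent from the input have amplitude 0.
(|000⟩, |010⟩): (a, b) = (0, 1) → (1/√2, -1/√2)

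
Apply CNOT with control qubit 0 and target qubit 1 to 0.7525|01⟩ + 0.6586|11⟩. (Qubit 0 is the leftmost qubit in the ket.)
0.7525|01⟩ + 0.6586|10⟩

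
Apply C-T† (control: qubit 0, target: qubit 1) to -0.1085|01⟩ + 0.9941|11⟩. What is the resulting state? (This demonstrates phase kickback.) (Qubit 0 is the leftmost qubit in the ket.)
-0.1085|01⟩ + (0.7029 - 0.7029i)|11⟩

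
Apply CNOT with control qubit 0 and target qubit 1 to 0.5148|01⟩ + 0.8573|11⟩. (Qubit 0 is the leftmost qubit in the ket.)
0.5148|01⟩ + 0.8573|10⟩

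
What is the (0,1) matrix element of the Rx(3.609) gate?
-0.9728i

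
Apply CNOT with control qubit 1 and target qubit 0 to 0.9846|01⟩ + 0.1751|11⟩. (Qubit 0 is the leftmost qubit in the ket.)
0.1751|01⟩ + 0.9846|11⟩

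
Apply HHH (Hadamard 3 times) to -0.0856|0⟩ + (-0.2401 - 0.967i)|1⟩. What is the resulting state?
(-0.2303 - 0.6838i)|0⟩ + (0.1092 + 0.6838i)|1⟩

H² = I, so H^3 = H: a single Hadamard. With (a, b) = (-0.0856, (-0.2401 - 0.967i)), H gives ((a + b)/√2, (a − b)/√2) = ((-0.2303 - 0.6838i), (0.1092 + 0.6838i)).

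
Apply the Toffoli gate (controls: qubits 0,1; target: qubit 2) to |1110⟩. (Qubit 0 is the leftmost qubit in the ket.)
|1100⟩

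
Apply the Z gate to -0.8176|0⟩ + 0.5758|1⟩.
-0.8176|0⟩ - 0.5758|1⟩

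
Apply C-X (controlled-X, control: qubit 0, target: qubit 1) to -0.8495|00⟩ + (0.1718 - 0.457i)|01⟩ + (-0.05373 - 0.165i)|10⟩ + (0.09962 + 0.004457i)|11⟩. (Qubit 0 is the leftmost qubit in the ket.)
-0.8495|00⟩ + (0.1718 - 0.457i)|01⟩ + (0.09962 + 0.004457i)|10⟩ + (-0.05373 - 0.165i)|11⟩

C-X leaves the control-|0⟩ kets |00⟩, |01⟩ unchanged and applies X to qubit 1 on the control-|1⟩ pair (|10⟩, |11⟩).
X = [[0, 1], [1, 0]].
With a = amp(|10⟩) = (-0.05373 - 0.165i) and b = amp(|11⟩) = (0.09962 + 0.004457i):
new amp(|10⟩) = (1)·b = (0.09962 + 0.004457i)
new amp(|11⟩) = (1)·a = (-0.05373 - 0.165i)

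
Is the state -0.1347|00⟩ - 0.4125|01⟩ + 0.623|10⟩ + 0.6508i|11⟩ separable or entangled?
Entangled

Writing the state as a|00⟩ + b|01⟩ + c|10⟩ + d|11⟩, it is a product state iff ad − bc = 0.
Here (a, b, c, d) = (-0.1347, -0.4125, 0.623, 0.6508i): ad − bc = (-0.1347)(0.6508i) − (-0.4125)(0.623) = (0.257 - 0.08766i) ≠ 0, so the state is entangled.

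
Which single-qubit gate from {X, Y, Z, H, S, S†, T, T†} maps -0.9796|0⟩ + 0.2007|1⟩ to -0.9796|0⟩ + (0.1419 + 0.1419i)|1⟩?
T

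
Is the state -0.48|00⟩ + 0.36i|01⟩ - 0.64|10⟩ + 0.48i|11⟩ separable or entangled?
Separable

Writing the state as a|00⟩ + b|01⟩ + c|10⟩ + d|11⟩, it is a product state iff ad − bc = 0.
Here (a, b, c, d) = (-0.48, 0.36i, -0.64, 0.48i): ad − bc = (-0.48)(0.48i) − (0.36i)(-0.64) = 0, so the state is separable.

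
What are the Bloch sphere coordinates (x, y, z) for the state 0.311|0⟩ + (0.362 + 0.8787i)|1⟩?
(0.2252, 0.5466, -0.8064)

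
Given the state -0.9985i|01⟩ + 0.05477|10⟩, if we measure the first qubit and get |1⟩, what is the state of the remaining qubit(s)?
|0⟩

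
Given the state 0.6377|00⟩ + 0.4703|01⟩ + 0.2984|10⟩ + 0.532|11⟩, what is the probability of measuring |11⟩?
0.283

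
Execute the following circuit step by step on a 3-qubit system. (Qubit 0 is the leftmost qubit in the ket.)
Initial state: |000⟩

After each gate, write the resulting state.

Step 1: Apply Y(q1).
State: i|010⟩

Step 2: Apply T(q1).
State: (-1/√2 + (1/√2)i)|010⟩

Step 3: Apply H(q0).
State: (-1/2 + (1/2)i)|010⟩ + (-1/2 + (1/2)i)|110⟩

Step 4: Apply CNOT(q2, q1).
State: (-1/2 + (1/2)i)|010⟩ + (-1/2 + (1/2)i)|110⟩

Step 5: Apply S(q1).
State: (-1/2 - (1/2)i)|010⟩ + (-1/2 - (1/2)i)|110⟩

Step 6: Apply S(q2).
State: (-1/2 - (1/2)i)|010⟩ + (-1/2 - (1/2)i)|110⟩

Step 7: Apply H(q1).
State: (-1/√8 - (1/√8)i)|000⟩ + (1/√8 + (1/√8)i)|010⟩ + (-1/√8 - (1/√8)i)|100⟩ + (1/√8 + (1/√8)i)|110⟩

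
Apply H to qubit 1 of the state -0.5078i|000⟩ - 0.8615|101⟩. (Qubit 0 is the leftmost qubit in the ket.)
-0.3591i|000⟩ - 0.3591i|010⟩ - 0.6092|101⟩ - 0.6092|111⟩

H on qubit 1 mixes each pair of kets that differ only in qubit 1: amplitudes (a, b) of (|…0…⟩, |…1…⟩) become ((a + b)/√2, (a − b)/√2). Kets absent from the input have amplitude 0.
(|000⟩, |010⟩): (a, b) = (-0.5078i, 0) → (-0.3591i, -0.3591i)
(|101⟩, |111⟩): (a, b) = (-0.8615, 0) → (-0.6092, -0.6092)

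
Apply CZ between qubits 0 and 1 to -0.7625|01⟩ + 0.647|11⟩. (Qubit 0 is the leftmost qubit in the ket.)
-0.7625|01⟩ - 0.647|11⟩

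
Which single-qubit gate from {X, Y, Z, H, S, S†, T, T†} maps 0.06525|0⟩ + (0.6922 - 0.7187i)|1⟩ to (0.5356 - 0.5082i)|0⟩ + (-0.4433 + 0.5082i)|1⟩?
H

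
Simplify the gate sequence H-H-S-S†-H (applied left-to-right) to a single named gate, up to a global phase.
H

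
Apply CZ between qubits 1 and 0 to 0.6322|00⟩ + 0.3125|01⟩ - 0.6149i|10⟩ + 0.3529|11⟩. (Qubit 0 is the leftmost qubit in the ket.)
0.6322|00⟩ + 0.3125|01⟩ - 0.6149i|10⟩ - 0.3529|11⟩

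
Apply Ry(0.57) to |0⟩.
0.9597|0⟩ + 0.2812|1⟩

Ry(0.57) = [[cos(θ/2), −sin(θ/2)], [sin(θ/2), cos(θ/2)]]; θ = 0.57, cos(θ/2) ≈ 0.959662, sin(θ/2) ≈ 0.281157.
With a = amp(|0⟩) = 1 and b = amp(|1⟩) = 0:
new amp(|0⟩) = (0.959662)·a + (-0.281157)·b = 0.9597
new amp(|1⟩) = (0.281157)·a + (0.959662)·b = 0.2812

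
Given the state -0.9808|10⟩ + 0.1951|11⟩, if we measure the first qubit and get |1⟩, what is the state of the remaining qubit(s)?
-0.9808|0⟩ + 0.1951|1⟩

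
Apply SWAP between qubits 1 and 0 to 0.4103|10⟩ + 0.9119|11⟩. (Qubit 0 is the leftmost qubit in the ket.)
0.4103|01⟩ + 0.9119|11⟩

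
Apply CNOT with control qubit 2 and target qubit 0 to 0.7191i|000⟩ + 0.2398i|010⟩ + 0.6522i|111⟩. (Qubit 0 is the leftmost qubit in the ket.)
0.7191i|000⟩ + 0.2398i|010⟩ + 0.6522i|011⟩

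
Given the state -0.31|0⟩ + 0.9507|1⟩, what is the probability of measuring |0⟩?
0.0961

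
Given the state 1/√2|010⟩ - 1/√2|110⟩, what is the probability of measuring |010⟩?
1/2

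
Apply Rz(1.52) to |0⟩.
(0.7248 - 0.6889i)|0⟩

Rz(1.52) = [[e^(−iθ/2), 0], [0, e^(iθ/2)]] with e^(±iθ/2) = cos(θ/2) ± i·sin(θ/2); θ = 1.52, cos(θ/2) ≈ 0.724836, sin(θ/2) ≈ 0.688921.
With a = amp(|0⟩) = 1 and b = amp(|1⟩) = 0:
new amp(|0⟩) = (0.724836 - 0.688921i)·a = (0.7248 - 0.6889i)
new amp(|1⟩) = (0.724836 + 0.688921i)·b = 0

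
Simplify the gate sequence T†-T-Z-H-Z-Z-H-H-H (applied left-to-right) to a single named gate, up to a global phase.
Z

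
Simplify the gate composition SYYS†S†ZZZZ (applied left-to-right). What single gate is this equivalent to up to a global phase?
S†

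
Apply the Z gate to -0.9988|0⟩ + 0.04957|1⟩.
-0.9988|0⟩ - 0.04957|1⟩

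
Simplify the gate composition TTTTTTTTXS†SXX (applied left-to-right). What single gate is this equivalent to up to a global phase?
X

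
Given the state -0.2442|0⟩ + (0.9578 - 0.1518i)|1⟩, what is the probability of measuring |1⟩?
0.9404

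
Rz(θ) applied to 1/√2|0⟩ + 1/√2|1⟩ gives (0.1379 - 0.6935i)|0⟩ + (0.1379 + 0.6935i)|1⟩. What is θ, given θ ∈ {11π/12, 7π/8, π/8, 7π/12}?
7π/8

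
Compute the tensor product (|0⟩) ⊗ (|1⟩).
|01⟩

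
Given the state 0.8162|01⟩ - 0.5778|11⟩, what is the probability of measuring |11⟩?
0.3339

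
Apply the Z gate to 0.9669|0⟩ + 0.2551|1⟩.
0.9669|0⟩ - 0.2551|1⟩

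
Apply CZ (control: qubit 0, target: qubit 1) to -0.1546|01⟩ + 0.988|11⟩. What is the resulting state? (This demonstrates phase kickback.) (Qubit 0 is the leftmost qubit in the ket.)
-0.1546|01⟩ - 0.988|11⟩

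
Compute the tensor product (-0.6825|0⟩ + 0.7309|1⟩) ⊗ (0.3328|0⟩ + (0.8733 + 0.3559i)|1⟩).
-0.2271|00⟩ + (-0.596 - 0.2429i)|01⟩ + 0.2432|10⟩ + (0.6383 + 0.2601i)|11⟩

amp(|b₁b₂…⟩) = product of the factor amplitudes for bits b₁, b₂, …; only kets whose every factor amplitude is nonzero survive.
|00⟩: (-0.6825)(0.3328) = -0.2271
|01⟩: (-0.6825)(0.8733 + 0.3559i) = (-0.596 - 0.2429i)
|10⟩: (0.7309)(0.3328) = 0.2432
|11⟩: (0.7309)(0.8733 + 0.3559i) = (0.6383 + 0.2601i)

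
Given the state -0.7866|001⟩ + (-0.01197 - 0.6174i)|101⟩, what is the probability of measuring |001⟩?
0.6187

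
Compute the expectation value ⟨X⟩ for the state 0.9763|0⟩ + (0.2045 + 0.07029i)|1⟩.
0.3993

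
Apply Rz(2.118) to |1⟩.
(0.4897 + 0.8719i)|1⟩

Rz(2.118) = [[e^(−iθ/2), 0], [0, e^(iθ/2)]] with e^(±iθ/2) = cos(θ/2) ± i·sin(θ/2); θ = 2.118, cos(θ/2) ≈ 0.489744, sin(θ/2) ≈ 0.871866.
With a = amp(|0⟩) = 0 and b = amp(|1⟩) = 1:
new amp(|0⟩) = (0.489744 - 0.871866i)·a = 0
new amp(|1⟩) = (0.489744 + 0.871866i)·b = (0.4897 + 0.8719i)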